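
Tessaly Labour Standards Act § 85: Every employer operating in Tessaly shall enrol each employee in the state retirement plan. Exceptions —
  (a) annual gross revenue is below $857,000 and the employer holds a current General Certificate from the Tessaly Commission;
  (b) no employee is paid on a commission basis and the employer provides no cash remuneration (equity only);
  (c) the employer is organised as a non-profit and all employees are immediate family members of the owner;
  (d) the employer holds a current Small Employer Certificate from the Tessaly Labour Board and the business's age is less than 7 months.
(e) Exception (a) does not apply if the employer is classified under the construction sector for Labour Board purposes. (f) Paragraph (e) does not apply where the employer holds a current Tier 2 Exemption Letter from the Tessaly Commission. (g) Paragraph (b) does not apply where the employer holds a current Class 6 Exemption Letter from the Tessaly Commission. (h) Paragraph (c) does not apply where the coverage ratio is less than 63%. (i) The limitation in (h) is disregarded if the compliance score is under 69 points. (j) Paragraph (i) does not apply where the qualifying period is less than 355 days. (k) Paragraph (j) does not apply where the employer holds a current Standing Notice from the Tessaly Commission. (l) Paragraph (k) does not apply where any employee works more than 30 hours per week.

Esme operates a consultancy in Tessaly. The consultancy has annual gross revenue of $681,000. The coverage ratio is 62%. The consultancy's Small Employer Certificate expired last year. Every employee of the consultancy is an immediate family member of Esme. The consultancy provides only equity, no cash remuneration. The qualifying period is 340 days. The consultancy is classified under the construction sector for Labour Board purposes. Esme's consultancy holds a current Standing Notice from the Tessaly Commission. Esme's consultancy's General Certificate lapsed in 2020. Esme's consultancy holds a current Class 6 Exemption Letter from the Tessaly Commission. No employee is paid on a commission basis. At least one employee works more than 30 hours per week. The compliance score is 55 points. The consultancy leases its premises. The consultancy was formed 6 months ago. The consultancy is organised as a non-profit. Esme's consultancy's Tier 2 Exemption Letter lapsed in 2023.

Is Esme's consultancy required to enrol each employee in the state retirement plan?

Exception (a) fails — no current General Certificate is held.
Exception (b) is satisfied on its face — no employee is paid on commission; remuneration is equity-only. But: (g) is triggered — a current Class 6 Exemption Letter is held. Exception (b) does not apply.
Exception (c)'s conditions are all satisfied: the employer is a non-profit; every employee is an immediate family member. However, paragraphs (h)–(l) must be considered: (h) operates against (c): the coverage ratio is 62%, less than the 63% limit. (i) would limit (h) — the compliance score is 55 points, under the 69 points limit — but (j) sets (i) aside: (j) is engaged — the qualifying period is 340 days, less than the 355 days limit. (k) applies (a current Standing Notice is held), but is itself disapplied by (l): (l) is engaged — at least one employee exceeds 30 hours/week. Exception (c) does not apply.
Exception (d) does not apply: the Small Employer Certificate has expired.
Every exception is unavailable, so the rule governs.

Yes — Esme's consultancy must enrol each employee in the state retirement plan.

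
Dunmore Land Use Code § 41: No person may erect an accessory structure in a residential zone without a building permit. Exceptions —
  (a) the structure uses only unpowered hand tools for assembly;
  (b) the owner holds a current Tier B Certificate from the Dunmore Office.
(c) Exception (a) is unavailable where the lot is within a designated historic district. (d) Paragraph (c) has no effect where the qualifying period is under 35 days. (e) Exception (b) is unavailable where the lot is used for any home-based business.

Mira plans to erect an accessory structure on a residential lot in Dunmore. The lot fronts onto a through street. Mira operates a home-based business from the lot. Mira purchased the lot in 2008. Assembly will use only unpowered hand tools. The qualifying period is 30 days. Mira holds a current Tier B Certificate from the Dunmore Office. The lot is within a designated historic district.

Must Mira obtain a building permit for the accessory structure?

Exception (a): assembly uses only hand tools — every condition holds. As to paragraphs (c)–(d): (c) would limit (a) — the lot is in a historic district — but (d) sets (c) aside: (d) operates against (c): the qualifying period is 30 days, under the 35 days limit. Exception (a) stands.
Exception (b) is satisfied on its face — a current Tier B Certificate is held. Turning to paragraph (e): (e) operates against (b): a home-based business operates on the lot. So (b) is unavailable.

No — exception (a) applies; Mira does not need a building permit.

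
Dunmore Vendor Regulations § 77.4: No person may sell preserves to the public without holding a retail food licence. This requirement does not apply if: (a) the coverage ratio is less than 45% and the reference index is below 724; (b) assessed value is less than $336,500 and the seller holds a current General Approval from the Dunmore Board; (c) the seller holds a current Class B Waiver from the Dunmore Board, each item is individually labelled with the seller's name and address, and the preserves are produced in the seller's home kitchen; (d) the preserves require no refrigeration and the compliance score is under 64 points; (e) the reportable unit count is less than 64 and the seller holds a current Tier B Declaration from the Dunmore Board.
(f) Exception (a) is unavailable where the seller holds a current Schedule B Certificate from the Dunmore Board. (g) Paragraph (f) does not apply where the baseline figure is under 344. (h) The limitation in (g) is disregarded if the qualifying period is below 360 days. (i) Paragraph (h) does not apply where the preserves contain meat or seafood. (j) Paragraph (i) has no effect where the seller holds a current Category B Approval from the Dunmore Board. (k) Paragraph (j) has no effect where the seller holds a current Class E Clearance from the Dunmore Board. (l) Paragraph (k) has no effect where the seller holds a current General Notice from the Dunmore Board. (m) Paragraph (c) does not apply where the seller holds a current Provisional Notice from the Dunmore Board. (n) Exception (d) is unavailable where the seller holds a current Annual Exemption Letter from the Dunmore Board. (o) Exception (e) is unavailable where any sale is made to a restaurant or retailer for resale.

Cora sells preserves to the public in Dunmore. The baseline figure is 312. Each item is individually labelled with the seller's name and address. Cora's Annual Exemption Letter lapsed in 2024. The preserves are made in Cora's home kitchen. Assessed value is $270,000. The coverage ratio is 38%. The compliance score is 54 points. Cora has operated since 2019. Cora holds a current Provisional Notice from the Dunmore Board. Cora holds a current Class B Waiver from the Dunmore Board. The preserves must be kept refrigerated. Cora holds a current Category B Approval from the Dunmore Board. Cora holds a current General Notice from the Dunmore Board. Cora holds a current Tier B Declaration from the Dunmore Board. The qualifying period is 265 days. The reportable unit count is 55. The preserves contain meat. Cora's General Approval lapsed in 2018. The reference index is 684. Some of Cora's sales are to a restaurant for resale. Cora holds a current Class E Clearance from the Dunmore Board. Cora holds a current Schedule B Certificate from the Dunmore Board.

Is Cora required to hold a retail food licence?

Yes — Cora must hold a retail food licence.

Exception (a) is satisfied on its face — the coverage ratio is 38%, less than the 45% limit; the reference index is 684, below the 724 limit. But applying paragraphs (f)–(l): (f) operates — a current Schedule B Certificate is held. (g) would limit (f) — the baseline figure is 312, under the 344 limit — but (h) sets (g) aside: (h) operates — the qualifying period is 265 days, below the 360 days limit. (i) operates (the preserves contain meat), but is displaced by (j): (j) is triggered — a current Category B Approval is held. (k) would limit (j) — a current Class E Clearance is held — but (l) sets (k) aside: (l) operates against (k): a current General Notice is held. Exception (a) does not apply.
Exception (b) requires that the seller holds a current General Approval from the Dunmore Board; but the General Approval is not current, so (b) is unavailable.
All of (c)'s requirements are met (a current Class B Waiver is held; items are individually labelled; the preserves are home-kitchen produced). But: (m) operates against (c): a current Provisional Notice is held. Exception (c) does not apply.
Exception (d) fails — the preserves require refrigeration.
Exception (e)'s conditions are all satisfied: the reportable unit count is 55, less than the 64 limit; a current Tier B Declaration is held. But: (o) operates against (e): some sales are to a restaurant for resale. Exception (e) does not apply.
No exception displaces § 77.4.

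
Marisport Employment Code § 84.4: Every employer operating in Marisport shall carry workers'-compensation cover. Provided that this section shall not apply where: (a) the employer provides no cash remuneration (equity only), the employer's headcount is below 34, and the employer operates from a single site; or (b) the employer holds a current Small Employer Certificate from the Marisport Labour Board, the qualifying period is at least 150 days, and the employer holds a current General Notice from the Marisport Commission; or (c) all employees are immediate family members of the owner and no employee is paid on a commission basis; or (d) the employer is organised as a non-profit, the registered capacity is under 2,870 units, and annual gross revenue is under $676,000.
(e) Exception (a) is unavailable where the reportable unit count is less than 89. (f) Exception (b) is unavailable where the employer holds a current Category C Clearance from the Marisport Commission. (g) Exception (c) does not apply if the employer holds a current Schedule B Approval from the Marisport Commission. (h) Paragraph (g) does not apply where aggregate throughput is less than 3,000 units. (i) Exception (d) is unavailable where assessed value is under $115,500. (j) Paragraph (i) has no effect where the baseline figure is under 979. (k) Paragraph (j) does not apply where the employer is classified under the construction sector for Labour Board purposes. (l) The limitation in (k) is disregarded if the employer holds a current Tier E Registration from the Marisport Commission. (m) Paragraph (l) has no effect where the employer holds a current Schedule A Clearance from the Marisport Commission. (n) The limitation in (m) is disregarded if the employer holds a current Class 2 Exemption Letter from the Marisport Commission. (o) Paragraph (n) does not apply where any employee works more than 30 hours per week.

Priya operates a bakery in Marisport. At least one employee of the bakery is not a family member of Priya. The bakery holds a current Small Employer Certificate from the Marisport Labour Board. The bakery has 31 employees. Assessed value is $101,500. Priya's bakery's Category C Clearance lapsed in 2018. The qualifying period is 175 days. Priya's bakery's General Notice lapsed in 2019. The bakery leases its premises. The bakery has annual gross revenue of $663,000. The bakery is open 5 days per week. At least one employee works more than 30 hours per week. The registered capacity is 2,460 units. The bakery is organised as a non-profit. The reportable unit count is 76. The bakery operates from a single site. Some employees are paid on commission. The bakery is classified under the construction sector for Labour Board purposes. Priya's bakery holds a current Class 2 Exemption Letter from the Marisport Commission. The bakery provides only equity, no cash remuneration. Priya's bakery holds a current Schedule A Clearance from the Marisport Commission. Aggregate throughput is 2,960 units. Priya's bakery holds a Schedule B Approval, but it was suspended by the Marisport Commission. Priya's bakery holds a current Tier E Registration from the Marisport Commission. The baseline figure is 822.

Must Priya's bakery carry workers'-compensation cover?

Yes — Priya's bakery must carry workers'-compensation cover.

Exception (a): remuneration is equity-only; the employer's headcount is 31, below the 34 limit; the employer operates from a single site — every condition holds. But applying paragraph (e): (e) operates against (a): the reportable unit count is 76, less than the 89 limit. So (a) is unavailable.
Exception (b) does not apply: no current General Notice is held.
Exception (c) requires that all employees are immediate family members of the owner; but at least one employee is not a family member, so (c) is unavailable.
All of (d)'s requirements are met (the employer is a non-profit; the registered capacity is 2,460 units, under the 2,870 units limit; annual gross revenue is $663,000, under the $676,000 limit). But applying paragraphs (i)–(o): (i) operates against (d): assessed value is $101,500, under the $115,500 limit. (j) applies (the baseline figure is 822, under the 979 limit), but yields to (k): (k) operates against (j): the bakery is classified under the construction sector. (l) would limit (k) — a current Tier E Registration is held — but (m) sets (l) aside: (m) is engaged — a current Schedule A Clearance is held. (n) would limit (m) — a current Class 2 Exemption Letter is held — but (o) sets (n) aside: (o) operates against (n): at least one employee exceeds 30 hours/week. So (d) is unavailable.
No exception is made out. Priya's bakery falls within the general rule.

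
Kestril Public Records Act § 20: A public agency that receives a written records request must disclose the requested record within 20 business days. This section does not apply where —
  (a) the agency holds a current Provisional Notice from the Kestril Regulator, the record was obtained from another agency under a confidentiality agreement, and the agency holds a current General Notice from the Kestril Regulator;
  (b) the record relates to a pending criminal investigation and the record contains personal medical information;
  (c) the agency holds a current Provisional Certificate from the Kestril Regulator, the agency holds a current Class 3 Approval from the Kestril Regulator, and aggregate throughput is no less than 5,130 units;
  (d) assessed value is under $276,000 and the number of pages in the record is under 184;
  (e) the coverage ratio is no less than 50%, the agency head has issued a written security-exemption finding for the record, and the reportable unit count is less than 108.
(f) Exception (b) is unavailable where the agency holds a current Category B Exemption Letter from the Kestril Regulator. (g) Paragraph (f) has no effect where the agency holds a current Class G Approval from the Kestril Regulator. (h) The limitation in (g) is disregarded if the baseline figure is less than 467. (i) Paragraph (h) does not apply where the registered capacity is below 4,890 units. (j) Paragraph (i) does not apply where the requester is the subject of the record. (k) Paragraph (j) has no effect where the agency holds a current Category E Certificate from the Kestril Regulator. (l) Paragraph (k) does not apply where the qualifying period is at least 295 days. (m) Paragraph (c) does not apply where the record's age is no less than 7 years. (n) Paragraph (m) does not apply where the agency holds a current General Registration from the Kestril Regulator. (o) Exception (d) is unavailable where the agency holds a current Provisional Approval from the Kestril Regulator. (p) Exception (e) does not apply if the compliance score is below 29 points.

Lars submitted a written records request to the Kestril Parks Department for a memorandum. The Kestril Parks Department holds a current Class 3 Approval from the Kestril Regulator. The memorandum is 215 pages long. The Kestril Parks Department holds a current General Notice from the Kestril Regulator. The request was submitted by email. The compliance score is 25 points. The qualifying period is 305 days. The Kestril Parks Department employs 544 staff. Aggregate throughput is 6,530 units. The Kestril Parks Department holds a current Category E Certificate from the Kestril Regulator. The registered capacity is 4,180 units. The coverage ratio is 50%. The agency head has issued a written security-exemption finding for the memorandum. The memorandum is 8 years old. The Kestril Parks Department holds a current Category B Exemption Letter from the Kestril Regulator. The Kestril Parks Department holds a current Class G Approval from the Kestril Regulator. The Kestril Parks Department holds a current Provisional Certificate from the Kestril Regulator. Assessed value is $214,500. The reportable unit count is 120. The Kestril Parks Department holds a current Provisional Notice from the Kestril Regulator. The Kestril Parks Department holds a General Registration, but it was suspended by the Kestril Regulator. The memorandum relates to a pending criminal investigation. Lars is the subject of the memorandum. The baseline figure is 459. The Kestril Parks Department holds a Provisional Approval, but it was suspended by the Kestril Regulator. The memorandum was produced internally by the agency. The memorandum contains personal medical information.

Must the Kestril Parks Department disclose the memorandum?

Yes — the Kestril Parks Department must disclose the memorandum.

Exception (a) does not apply: the memorandum was produced internally.
All of (b)'s requirements are met (the memorandum relates to a pending investigation; the memorandum contains personal medical information). But: (f) operates against (b): a current Category B Exemption Letter is held. (g) is engaged (a current Class G Approval is held), but yields to (h): (h) operates against (g): the baseline figure is 459, less than the 467 limit. (i) would limit (h) — the registered capacity is 4,180 units, below the 4,890 units limit — but (j) sets (i) aside: (j) is engaged — Lars is the subject of the memorandum. (k) would limit (j) — a current Category E Certificate is held — but (l) sets (k) aside: (l) operates against (k): the qualifying period is 305 days, meeting the 295 days threshold. (b) is therefore removed.
Exception (c): a current Provisional Certificate is held; a current Class 3 Approval is held; aggregate throughput is 6,530 units, meeting the 5,130 units threshold — every condition holds. However, paragraphs (m)–(n) must be considered: (m) operates against (c): the record's age is 8 years, meeting the 7 years threshold. (n) is not engaged (no current General Registration is held), so (m) stands. (c) is therefore removed.
Exception (d) fails — the number of pages in the record is 215, not under 184.
Exception (e) requires that the reportable unit count is less than 108; but the reportable unit count is 120, not less than 108, so (e) is unavailable.
No exception displaces § 20.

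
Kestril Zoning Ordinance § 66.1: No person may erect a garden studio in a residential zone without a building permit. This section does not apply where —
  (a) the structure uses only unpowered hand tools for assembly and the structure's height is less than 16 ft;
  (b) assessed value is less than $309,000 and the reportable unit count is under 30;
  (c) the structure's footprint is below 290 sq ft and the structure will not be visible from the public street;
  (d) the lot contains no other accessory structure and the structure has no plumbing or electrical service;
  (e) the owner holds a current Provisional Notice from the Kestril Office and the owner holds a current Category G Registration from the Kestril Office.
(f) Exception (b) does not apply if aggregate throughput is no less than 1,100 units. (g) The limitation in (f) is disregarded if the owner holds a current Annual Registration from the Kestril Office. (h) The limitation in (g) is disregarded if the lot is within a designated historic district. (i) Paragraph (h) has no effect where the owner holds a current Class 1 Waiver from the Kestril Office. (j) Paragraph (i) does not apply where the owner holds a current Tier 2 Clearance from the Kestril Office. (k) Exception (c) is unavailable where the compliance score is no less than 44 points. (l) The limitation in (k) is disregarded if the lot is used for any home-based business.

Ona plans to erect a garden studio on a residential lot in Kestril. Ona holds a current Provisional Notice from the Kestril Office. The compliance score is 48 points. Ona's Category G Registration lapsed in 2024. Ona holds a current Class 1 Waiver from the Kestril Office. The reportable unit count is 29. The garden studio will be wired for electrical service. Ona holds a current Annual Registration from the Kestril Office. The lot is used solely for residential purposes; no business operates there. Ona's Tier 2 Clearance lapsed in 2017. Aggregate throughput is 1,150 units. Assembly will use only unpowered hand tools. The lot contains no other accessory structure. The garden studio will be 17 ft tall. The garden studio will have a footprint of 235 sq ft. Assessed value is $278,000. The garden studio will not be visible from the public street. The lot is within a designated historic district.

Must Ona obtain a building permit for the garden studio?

Exception (a) requires that the structure's height is less than 16 ft; but the structure's height is 17 ft, not less than 16 ft, so (a) is unavailable.
Exception (b) is satisfied on its face — assessed value is $278,000, less than the $309,000 limit; the reportable unit count is 29, under the 30 limit. Applying paragraphs (f)–(j): (f) would limit (b) — aggregate throughput is 1,150 units, meeting the 1,100 units threshold — but (g) sets (f) aside: (g) is triggered — a current Annual Registration is held. (h) applies (the lot is in a historic district), but yields to (i): (i) applies — a current Class 1 Waiver is held. (j), which would lift (i), is not triggered — no current Tier 2 Clearance is held. So (b) applies.
All of (c)'s requirements are met (the structure's footprint is 235 sq ft, below the 290 sq ft limit; the structure will not be visible from the street). Turning to paragraphs (k)–(l): (k) operates against (c): the compliance score is 48 points, meeting the 44 points threshold. (l) is not triggered (the lot is solely residential), so (k) stands. Exception (c) does not apply.
Exception (d) requires that the structure has no plumbing or electrical service; but electrical service is planned, so (d) is unavailable.
Exception (e) fails — there is no Category G Registration in force.

No — exception (b) applies; Ona does not need a building permit.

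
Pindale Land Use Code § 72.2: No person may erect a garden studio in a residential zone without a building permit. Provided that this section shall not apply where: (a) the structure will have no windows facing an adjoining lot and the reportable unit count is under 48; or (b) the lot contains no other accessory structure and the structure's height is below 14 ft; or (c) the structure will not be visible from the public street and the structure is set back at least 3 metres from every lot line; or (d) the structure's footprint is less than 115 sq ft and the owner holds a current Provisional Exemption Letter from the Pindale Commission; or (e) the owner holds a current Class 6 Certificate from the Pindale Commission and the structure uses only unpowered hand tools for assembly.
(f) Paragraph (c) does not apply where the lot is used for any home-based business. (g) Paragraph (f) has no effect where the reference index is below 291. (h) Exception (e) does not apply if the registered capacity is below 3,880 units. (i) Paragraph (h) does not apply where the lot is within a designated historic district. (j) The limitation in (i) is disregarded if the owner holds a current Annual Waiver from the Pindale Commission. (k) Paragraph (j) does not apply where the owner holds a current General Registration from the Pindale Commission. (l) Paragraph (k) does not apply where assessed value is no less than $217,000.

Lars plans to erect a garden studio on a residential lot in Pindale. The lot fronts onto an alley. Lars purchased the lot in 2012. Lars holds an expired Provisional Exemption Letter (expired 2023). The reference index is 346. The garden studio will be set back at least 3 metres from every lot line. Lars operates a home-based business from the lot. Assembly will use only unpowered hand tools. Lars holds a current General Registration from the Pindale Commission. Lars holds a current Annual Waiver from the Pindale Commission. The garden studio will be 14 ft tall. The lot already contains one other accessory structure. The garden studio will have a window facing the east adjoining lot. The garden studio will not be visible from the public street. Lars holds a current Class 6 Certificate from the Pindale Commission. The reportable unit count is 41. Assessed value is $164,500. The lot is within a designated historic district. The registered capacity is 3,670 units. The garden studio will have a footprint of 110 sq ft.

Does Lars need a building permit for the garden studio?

No — exception (e) applies; Lars does not need a building permit.

Exception (a) requires that the structure will have no windows facing an adjoining lot; but a window faces an adjoining lot, so (a) is unavailable.
Exception (b) requires that the lot contains no other accessory structure; but the lot already has another accessory structure, so (b) is unavailable.
Exception (c) is satisfied on its face — the structure will not be visible from the street; the setback is at least 3 m on every side. But: (f) operates against (c): a home-based business operates on the lot. (g), which would lift (f), does not operate here — the reference index is 346, not below 291. (c) is therefore removed.
Exception (d) fails — there is no Provisional Exemption Letter in force.
Exception (e): a current Class 6 Certificate is held; assembly uses only hand tools — every condition holds. Considering the limiting provisions: (h) would limit (e) — the registered capacity is 3,670 units, below the 3,880 units limit — but (i) sets (h) aside: (i) operates — the lot is in a historic district. (j) applies (a current Annual Waiver is held), but is itself disapplied by (k): (k) operates against (j): a current General Registration is held. (l), which would lift (k), is not engaged — assessed value is $164,500, short of $217,000. (e) remains available.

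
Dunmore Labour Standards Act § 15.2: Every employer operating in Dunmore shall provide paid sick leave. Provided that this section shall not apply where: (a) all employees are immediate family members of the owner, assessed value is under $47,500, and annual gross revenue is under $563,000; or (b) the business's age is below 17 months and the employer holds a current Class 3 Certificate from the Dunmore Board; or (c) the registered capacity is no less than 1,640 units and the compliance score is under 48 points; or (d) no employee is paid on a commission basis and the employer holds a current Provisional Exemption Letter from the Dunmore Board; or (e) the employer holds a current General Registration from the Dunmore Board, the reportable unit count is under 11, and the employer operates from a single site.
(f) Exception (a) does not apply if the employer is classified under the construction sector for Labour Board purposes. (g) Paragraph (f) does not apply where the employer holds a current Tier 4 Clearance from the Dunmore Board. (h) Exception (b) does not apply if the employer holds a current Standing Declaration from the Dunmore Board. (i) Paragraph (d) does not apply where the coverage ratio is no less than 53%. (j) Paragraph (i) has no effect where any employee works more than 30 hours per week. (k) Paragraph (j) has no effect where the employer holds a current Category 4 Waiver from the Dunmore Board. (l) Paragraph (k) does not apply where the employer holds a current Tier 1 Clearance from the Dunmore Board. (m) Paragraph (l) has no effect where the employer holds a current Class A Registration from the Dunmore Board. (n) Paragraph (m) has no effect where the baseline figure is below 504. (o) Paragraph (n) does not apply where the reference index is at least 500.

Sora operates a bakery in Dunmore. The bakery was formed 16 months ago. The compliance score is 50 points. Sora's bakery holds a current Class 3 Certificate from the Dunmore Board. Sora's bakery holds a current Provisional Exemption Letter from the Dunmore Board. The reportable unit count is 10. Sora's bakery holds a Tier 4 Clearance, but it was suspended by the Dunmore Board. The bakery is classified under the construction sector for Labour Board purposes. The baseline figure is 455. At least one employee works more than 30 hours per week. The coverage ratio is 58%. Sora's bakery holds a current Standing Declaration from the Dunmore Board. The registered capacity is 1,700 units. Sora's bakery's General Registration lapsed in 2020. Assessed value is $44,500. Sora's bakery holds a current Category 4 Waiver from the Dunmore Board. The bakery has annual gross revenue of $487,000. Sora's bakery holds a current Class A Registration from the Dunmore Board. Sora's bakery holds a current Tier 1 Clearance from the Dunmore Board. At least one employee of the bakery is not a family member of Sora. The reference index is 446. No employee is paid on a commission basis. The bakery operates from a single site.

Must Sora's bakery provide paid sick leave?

Exception (a) does not apply: at least one employee is not a family member.
All of (b)'s requirements are met (the business's age is 16 months, below the 17 months limit; a current Class 3 Certificate is held). But applying paragraph (h): (h) applies — a current Standing Declaration is held. So (b) is unavailable.
Exception (c) does not apply: the compliance score is 50 points, not under 48 points.
All of (d)'s requirements are met (no employee is paid on commission; a current Provisional Exemption Letter is held). As to paragraphs (i)–(o): (i) applies (the coverage ratio is 58%, meeting the 53% threshold), but yields to (j): (j) operates against (i): at least one employee exceeds 30 hours/week. (k) is triggered (a current Category 4 Waiver is held), but is set aside by (l): (l) operates against (k): a current Tier 1 Clearance is held. (m) applies (a current Class A Registration is held), but is itself disapplied by (n): (n) operates against (m): the baseline figure is 455, below the 504 limit. (o), which would lift (n), does not operate here — the reference index is 446, short of 500. (d) remains available.
Exception (e) requires that the employer holds a current General Registration from the Dunmore Board; but there is no General Registration in force, so (e) is unavailable.

No — exception (d) applies; Sora's bakery is not required to provide paid sick leave.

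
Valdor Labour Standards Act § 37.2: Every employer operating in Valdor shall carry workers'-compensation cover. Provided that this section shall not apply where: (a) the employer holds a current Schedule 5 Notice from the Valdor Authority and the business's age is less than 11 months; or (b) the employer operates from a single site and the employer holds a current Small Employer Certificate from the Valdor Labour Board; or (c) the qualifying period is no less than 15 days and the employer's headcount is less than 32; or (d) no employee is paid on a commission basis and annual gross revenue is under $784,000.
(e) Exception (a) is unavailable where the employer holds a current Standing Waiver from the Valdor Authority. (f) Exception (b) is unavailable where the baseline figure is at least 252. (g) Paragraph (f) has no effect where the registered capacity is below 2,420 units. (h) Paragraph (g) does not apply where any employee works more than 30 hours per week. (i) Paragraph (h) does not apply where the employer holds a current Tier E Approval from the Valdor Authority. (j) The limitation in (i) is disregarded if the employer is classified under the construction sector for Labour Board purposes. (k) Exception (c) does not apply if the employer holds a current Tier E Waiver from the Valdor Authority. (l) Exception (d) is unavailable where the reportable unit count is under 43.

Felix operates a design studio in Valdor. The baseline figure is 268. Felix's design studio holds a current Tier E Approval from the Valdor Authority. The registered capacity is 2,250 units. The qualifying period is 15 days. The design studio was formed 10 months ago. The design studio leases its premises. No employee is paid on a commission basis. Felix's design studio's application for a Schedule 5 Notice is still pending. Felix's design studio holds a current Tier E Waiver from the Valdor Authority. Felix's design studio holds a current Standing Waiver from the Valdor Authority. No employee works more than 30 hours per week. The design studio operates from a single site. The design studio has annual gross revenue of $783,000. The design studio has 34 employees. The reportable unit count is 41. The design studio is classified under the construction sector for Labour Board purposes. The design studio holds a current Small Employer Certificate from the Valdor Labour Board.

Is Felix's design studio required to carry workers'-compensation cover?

No — exception (b) applies; Felix's design studio is not required to carry workers'-compensation cover.

Exception (a) requires that the employer holds a current Schedule 5 Notice from the Valdor Authority; but the Schedule 5 Notice is not current, so (a) is unavailable.
Exception (b): the employer operates from a single site; a current Small Employer Certificate is held — every condition holds. As to paragraphs (f)–(j): (f) would limit (b) — the baseline figure is 268, meeting the 252 threshold — but (g) sets (f) aside: (g) operates — the registered capacity is 2,250 units, below the 2,420 units limit. (h) does not operate here (no employee exceeds 30 hours/week), so (g) stands. (b) remains available.
Exception (c) fails — the employer's headcount is 34, not less than 32.
All of (d)'s requirements are met (no employee is paid on commission; annual gross revenue is $783,000, under the $784,000 limit). Turning to paragraph (l): (l) operates against (d): the reportable unit count is 41, under the 43 limit. (d) is therefore removed.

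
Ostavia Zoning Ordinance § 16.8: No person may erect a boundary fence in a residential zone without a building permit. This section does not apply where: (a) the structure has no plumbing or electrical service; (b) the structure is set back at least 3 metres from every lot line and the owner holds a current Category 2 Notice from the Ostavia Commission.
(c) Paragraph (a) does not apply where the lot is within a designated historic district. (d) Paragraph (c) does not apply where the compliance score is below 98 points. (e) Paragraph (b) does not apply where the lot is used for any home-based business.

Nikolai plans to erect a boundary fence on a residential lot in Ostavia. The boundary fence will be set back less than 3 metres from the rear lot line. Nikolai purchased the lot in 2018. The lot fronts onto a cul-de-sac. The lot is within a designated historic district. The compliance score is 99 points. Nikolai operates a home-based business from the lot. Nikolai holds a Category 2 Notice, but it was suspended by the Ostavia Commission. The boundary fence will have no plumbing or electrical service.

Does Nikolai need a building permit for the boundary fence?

Exception (a)'s conditions are all satisfied: there is no plumbing or electrical service. But: (c) operates against (a): the lot is in a historic district. (d) does not operate here (the compliance score is 99 points, not below 98 points), so (c) stands. Exception (a) does not apply.
Exception (b) fails — the rear setback is under 3 m.
No exception applies. The general rule governs.

Yes — Nikolai must obtain a building permit.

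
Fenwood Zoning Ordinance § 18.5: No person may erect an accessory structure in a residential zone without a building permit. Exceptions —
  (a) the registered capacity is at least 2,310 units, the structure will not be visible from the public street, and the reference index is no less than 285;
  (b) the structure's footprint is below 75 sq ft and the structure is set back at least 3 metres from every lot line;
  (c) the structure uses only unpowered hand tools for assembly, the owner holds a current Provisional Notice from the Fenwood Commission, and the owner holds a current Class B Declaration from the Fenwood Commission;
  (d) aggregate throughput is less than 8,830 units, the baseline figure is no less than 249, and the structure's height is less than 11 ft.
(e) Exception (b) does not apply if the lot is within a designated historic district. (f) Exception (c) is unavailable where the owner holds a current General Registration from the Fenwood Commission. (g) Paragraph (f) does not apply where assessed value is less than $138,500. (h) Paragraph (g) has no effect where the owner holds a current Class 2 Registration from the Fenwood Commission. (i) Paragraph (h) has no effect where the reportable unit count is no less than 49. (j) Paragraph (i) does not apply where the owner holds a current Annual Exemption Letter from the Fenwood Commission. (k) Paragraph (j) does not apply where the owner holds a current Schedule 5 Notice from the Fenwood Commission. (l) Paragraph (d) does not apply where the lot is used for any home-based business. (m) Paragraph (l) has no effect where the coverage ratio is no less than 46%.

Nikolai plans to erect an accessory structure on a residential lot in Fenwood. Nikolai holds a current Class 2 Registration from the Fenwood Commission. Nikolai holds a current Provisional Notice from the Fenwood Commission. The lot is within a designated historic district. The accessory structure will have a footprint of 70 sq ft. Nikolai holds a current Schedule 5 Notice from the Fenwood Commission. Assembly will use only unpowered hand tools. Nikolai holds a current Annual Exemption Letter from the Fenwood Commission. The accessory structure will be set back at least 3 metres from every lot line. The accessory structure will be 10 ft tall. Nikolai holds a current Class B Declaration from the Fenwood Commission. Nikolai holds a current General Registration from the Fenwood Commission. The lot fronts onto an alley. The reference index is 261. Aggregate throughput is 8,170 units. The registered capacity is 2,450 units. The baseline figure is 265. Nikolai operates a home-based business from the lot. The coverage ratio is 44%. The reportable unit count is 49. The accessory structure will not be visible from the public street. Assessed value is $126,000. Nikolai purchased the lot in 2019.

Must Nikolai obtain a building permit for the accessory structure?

No — exception (c) applies; Nikolai does not need a building permit.

Exception (a) fails — the reference index is 261, short of 285.
Exception (b): the structure's footprint is 70 sq ft, below the 75 sq ft limit; the setback is at least 3 m on every side — every condition holds. However, paragraph (e) must be considered: (e) is engaged — the lot is in a historic district. So (b) is unavailable.
All of (c)'s requirements are met (assembly uses only hand tools; a current Provisional Notice is held; a current Class B Declaration is held). Applying paragraphs (f)–(k): (f) would limit (c) — a current General Registration is held — but (g) sets (f) aside: (g) operates — assessed value is $126,000, less than the $138,500 limit. (h) would limit (g) — a current Class 2 Registration is held — but (i) sets (h) aside: (i) applies — the reportable unit count is 49, meeting the 49 threshold. (j) would limit (i) — a current Annual Exemption Letter is held — but (k) sets (j) aside: (k) operates against (j): a current Schedule 5 Notice is held. So (c) applies.
All of (d)'s requirements are met (aggregate throughput is 8,170 units, less than the 8,830 units limit; the baseline figure is 265, meeting the 249 threshold; the structure's height is 10 ft, less than the 11 ft limit). However, paragraphs (l)–(m) must be considered: (l) operates against (d): a home-based business operates on the lot. (m) is not triggered (the coverage ratio is 44%, short of 46%), so (l) stands. So (d) is unavailable.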